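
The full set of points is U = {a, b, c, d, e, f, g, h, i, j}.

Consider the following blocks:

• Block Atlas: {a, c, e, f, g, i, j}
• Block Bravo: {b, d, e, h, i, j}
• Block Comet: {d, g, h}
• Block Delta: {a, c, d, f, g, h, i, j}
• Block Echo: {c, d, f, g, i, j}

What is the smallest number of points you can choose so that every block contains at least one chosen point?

T = {d, e} meets every block (each contains at least one member of T), and |T| = 2.
No single point lies in every block, so at least 2 are needed and 2 is optimal.

2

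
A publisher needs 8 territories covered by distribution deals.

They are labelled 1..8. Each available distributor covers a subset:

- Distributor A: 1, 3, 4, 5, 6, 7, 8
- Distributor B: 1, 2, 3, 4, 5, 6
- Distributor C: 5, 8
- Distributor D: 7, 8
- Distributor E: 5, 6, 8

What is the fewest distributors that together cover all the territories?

2

A and B together: A ∪ B = {1, 2, 3, 4, 5, 6, 7, 8} — every territory is covered.
No single distributor has all 8 territories (the largest, A, has 7), so 2 is optimal.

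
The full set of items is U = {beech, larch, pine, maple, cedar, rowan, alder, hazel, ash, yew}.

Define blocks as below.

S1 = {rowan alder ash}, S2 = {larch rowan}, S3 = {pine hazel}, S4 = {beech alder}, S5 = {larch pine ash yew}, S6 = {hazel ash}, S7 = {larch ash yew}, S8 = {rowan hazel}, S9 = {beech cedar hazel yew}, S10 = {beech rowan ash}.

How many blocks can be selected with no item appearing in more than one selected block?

3

S4, S5, S8 are pairwise disjoint (S4={beech,alder}; S5={larch,pine,ash,yew}; S8={rowan,hazel}).
Every remaining block overlaps one of these, and no 4 of the listed blocks are pairwise disjoint, so 3 is the maximum.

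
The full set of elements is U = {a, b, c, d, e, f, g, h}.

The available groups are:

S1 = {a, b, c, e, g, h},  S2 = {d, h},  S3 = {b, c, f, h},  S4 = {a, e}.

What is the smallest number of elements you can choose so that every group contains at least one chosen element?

2

The 2 elements {a, h} hit every group.
The groups S3, S4 are pairwise disjoint, so any hitting set needs a separate element for each — at least 2. Hence 2 is optimal.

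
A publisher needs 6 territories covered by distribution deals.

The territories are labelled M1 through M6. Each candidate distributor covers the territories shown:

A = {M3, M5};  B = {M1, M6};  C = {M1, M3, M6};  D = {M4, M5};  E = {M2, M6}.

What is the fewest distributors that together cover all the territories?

Take {C, D, E}. Their union is {M1, M2, M3, M4, M5, M6}, which is all 6 territories.
Only E contains M2, so E is forced; the remaining 4 territories need at least 2 more distributors (each remaining distributor adds at most 2) — so at least 3 distributors are needed, and 3 is optimal.

3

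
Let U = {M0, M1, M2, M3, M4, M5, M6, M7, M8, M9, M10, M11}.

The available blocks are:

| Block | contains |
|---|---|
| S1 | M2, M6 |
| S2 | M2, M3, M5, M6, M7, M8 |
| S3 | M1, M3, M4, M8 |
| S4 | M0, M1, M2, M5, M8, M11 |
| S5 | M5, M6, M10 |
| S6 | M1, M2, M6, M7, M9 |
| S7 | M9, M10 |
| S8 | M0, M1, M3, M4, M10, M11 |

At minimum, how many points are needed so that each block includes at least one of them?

3

H = {M2, M4, M10} meets every block (each contains at least one member of H), and |H| = 3.
The blocks S1, S3, S7 are pairwise disjoint, so any hitting set needs a separate point for each — at least 3. Hence 3 is optimal.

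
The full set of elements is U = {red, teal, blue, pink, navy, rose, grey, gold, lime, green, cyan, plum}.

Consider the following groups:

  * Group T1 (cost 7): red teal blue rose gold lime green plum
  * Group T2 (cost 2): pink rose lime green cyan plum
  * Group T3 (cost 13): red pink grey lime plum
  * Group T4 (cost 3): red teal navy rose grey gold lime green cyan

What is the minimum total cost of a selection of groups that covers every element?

T1, T2, T4 together cover every element (T1 ∪ T2 ∪ T4 = {red, teal, blue, pink, navy, rose, grey, gold, lime, green, cyan, plum}); total cost 7 + 2 + 3 = 12.
No covering selection has total cost below 12.

12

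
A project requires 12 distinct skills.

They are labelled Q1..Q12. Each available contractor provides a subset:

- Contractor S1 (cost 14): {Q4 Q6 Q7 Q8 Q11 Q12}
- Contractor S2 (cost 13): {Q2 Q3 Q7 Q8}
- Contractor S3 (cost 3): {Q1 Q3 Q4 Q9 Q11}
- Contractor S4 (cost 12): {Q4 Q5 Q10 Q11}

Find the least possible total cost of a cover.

42

S1, S2, S3, S4 together cover every skill (S1 ∪ S2 ∪ S3 ∪ S4 = {Q1, Q2, Q3, Q4, Q5, Q6, Q7, Q8, Q9, Q10, Q11, Q12}); total cost 14 + 13 + 3 + 12 = 42.
No covering selection has total cost below 42.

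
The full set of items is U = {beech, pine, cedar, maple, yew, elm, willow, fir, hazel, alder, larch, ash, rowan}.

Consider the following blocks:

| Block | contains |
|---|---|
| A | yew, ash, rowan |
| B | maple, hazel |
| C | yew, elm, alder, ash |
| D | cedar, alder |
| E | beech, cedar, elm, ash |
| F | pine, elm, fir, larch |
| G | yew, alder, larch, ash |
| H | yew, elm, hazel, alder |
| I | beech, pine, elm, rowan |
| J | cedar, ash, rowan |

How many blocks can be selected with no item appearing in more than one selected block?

4

A, B, D, F are pairwise disjoint (A={yew,ash,rowan}; B={maple,hazel}; D={cedar,alder}; F={pine,elm,fir,larch}).
Every remaining block overlaps one of these, and no 5 of the listed blocks are pairwise disjoint, so 4 is the maximum.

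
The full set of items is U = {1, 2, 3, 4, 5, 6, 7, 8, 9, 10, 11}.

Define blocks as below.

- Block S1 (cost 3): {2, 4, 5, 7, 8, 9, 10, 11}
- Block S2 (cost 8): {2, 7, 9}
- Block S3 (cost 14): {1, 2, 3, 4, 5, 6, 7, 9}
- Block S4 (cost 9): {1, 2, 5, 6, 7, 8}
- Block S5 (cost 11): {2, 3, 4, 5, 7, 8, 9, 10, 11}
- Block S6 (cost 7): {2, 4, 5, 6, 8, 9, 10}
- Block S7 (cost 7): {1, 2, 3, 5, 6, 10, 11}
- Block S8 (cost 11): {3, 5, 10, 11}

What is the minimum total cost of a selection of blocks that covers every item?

10

S1, S7 together cover every item (S1 ∪ S7 = {1, 2, 3, 4, 5, 6, 7, 8, 9, 10, 11}); total cost 3 + 7 = 10.
No covering selection has total cost below 10.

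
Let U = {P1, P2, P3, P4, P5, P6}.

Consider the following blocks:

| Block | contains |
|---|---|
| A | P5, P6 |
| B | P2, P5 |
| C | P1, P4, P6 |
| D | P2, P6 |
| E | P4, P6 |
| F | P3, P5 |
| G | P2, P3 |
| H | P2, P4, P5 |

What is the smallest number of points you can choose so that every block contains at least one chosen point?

3

Take T = {P2, P4, P5}. Each listed block contains at least one of these, so T is a hitting set of size 3.
No choice of 2 points meets every block, so 3 is the minimum.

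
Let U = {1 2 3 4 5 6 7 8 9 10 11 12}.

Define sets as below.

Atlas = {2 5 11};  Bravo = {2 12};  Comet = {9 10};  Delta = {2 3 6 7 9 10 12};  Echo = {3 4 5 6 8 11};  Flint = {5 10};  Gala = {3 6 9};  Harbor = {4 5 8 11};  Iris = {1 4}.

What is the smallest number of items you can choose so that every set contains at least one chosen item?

4

H = {2, 4, 9, 10} meets every set (each contains at least one member of H), and |H| = 4.
The sets Bravo, Flint, Gala, Iris are pairwise disjoint, so any hitting set needs a separate item for each — at least 4. Hence 4 is optimal.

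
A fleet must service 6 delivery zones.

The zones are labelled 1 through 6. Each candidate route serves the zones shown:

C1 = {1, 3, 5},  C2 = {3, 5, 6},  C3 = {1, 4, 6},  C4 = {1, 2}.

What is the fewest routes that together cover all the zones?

Take {C2, C3, C4}. Their union is {1, 2, 3, 4, 5, 6}, which is all 6 zones.
Only C4 contains 2, so C4 is forced; the remaining 4 zones need at least 2 more routes (each remaining route adds at most 3) — so at least 3 routes are needed, and 3 is optimal.

3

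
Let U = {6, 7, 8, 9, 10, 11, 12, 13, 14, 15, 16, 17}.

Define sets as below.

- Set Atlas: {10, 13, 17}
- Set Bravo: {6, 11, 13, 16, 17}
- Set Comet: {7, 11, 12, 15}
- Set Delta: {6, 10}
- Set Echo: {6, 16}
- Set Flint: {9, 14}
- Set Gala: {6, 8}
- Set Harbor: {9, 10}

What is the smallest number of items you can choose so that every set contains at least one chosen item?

H = {6, 9, 12, 13} meets every set (each contains at least one member of H), and |H| = 4.
The sets Atlas, Comet, Echo, Flint are pairwise disjoint, so any hitting set needs a separate item for each — at least 4. Hence 4 is optimal.

4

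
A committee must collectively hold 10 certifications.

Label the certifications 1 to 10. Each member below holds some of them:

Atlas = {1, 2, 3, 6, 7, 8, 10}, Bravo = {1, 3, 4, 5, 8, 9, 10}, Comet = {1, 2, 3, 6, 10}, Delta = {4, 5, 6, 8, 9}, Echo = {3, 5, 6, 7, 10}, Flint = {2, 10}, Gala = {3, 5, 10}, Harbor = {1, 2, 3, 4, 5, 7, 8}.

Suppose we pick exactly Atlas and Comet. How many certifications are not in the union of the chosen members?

Union of Atlas, Comet = {1, 2, 3, 6, 7, 8, 10}.
Not covered: 4, 5, 9 — 3 certifications.

3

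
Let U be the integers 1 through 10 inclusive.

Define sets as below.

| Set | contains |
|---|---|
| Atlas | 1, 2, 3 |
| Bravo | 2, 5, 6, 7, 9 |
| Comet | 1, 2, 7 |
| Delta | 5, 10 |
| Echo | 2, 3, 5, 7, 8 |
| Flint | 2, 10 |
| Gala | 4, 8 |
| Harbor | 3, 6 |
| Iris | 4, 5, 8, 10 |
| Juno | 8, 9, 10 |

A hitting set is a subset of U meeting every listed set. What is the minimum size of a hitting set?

4

H = {3, 7, 8, 10} meets every set (each contains at least one member of H), and |H| = 4.
The sets Comet, Delta, Gala, Harbor are pairwise disjoint, so any hitting set needs a separate point for each — at least 4. Hence 4 is optimal.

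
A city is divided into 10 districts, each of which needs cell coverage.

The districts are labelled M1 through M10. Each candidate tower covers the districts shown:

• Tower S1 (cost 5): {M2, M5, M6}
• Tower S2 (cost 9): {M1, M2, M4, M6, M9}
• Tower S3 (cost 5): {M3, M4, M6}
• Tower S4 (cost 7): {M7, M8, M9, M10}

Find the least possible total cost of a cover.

26

S1, S2, S3, S4 together cover every district (S1 ∪ S2 ∪ S3 ∪ S4 = {M1, M2, M3, M4, M5, M6, M7, M8, M9, M10}); total cost 5 + 9 + 5 + 7 = 26.
No covering selection has total cost below 26.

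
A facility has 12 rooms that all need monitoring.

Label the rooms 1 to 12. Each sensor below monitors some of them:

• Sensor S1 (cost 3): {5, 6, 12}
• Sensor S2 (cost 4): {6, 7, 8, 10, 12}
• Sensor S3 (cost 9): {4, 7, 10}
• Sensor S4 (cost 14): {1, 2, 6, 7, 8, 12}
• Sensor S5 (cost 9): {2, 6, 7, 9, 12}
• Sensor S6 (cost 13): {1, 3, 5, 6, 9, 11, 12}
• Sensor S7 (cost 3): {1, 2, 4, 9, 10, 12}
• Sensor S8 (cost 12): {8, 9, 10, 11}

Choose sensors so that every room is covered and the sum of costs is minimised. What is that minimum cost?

20

S2, S6, S7 together cover every room (S2 ∪ S6 ∪ S7 = {1, 2, 3, 4, 5, 6, 7, 8, 9, 10, 11, 12}); total cost 4 + 13 + 3 = 20.
The greedy pick S7, S2, S1, S6 costs 23; no covering selection beats 20.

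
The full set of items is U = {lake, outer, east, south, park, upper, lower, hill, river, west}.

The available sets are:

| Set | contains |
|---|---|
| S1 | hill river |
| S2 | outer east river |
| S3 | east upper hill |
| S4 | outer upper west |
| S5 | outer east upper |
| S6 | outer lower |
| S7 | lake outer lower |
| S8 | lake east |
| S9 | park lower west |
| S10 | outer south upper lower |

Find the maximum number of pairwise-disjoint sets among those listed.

S1, S8, S9 are pairwise disjoint (S1={hill,river}; S8={lake,east}; S9={park,lower,west}).
Every remaining set overlaps one of these, and no 4 of the listed sets are pairwise disjoint, so 3 is the maximum.

3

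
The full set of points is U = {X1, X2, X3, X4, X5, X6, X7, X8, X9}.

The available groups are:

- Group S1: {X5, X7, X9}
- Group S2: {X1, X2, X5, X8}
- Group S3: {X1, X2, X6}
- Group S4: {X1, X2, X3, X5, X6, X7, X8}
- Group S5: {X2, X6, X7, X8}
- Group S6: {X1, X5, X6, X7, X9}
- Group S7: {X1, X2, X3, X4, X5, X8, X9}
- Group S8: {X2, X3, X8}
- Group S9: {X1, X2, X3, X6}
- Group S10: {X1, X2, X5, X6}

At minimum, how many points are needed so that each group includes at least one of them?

H = {X2, X5} meets every group (each contains at least one member of H), and |H| = 2.
The groups S1, S9 are pairwise disjoint, so any hitting set needs a separate point for each — at least 2. Hence 2 is optimal.

2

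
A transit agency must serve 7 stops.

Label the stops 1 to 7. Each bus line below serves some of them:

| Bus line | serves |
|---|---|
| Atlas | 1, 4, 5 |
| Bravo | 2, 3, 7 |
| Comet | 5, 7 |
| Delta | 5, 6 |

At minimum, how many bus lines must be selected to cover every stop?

3

Take {Atlas, Bravo, Delta}. Their union is {1, 2, 3, 4, 5, 6, 7}, which is all 7 stops.
Each bus line has at most 3 stops, and 2·3 = 6 < 7 — so at least 3 bus lines are needed, and 3 is optimal.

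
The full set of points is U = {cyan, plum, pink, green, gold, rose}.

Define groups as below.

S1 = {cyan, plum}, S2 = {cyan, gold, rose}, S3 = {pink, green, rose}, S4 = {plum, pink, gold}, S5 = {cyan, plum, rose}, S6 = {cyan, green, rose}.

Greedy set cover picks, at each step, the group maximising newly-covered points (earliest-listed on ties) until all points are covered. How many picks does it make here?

3

Greedy: pick S2 (covers 3 new) → pick S3 (covers 2 new) → pick S1 (covers 1 new). Total picks: 3.
(The true minimum cover uses only 2 groups, so greedy is not optimal here.)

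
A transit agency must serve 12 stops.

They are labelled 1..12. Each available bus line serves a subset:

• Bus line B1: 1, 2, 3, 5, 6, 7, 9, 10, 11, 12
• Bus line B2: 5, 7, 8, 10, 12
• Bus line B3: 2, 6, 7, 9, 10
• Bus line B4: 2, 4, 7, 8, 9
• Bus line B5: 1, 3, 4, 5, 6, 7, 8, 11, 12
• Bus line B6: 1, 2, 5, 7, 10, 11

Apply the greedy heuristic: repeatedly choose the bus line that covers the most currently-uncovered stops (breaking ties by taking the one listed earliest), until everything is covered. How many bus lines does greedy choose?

Greedy: pick B1 (covers 10 new) → pick B4 (covers 2 new). Total picks: 2.

2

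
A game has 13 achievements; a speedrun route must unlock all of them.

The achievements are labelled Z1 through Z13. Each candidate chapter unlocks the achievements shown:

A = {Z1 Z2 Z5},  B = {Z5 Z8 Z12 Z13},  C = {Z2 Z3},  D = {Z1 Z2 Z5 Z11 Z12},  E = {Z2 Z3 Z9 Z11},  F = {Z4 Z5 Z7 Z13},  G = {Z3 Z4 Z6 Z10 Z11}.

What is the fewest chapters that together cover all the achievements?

5

B and D and E and F and G together: B ∪ D ∪ E ∪ F ∪ G = {Z1, Z2, Z3, Z4, Z5, Z6, Z7, Z8, Z9, Z10, Z11, Z12, Z13} — every achievement is covered.
No 4 of the 7 chapters cover everything (all 35 combinations miss at least one achievement), so 5 is optimal.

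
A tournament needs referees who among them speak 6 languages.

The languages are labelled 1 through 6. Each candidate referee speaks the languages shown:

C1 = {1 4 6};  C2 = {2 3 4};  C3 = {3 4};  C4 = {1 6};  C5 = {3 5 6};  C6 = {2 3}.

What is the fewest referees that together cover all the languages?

Take {C1, C2, C5}. Their union is {1, 2, 3, 4, 5, 6}, which is all 6 languages.
Only C5 contains 5, so C5 is forced; the remaining 3 languages need at least 2 more referees (each remaining referee adds at most 2) — so at least 3 referees are needed, and 3 is optimal.

3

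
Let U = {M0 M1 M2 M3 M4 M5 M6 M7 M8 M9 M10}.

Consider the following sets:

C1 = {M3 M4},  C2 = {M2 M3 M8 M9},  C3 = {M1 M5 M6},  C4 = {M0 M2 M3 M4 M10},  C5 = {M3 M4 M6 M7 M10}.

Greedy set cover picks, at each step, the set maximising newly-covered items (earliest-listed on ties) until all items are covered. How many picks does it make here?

Greedy: pick C4 (covers 5 new) → pick C3 (covers 3 new) → pick C2 (covers 2 new) → pick C5 (covers 1 new). Total picks: 4.

4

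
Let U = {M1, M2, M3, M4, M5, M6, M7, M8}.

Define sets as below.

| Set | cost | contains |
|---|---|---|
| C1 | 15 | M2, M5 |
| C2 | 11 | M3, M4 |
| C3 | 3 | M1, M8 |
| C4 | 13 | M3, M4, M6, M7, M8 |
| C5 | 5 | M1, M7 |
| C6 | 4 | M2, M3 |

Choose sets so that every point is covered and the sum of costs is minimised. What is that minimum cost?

31

C1, C3, C4 together cover every point (C1 ∪ C3 ∪ C4 = {M1, M2, M3, M4, M5, M6, M7, M8}); total cost 15 + 3 + 13 = 31.
The greedy pick C3, C6, C4, C1 costs 35; no covering selection beats 31.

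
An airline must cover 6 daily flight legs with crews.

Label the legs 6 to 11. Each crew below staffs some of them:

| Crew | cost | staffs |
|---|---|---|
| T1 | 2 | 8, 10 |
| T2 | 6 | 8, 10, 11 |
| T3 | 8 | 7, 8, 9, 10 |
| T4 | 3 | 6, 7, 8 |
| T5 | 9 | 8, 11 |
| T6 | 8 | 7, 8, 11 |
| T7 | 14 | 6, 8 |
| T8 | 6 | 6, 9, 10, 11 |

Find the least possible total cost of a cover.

T4, T8 together cover every leg (T4 ∪ T8 = {6, 7, 8, 9, 10, 11}); total cost 3 + 6 = 9.
The greedy pick T1, T4, T8 costs 11; no covering selection beats 9.

9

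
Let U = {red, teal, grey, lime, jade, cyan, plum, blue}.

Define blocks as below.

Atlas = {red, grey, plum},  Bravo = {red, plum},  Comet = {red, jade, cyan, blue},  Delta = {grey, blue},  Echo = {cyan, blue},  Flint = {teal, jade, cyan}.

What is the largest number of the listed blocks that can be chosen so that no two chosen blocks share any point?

Bravo, Delta, Flint are pairwise disjoint (Bravo={red,plum}; Delta={grey,blue}; Flint={teal,jade,cyan}).
Every remaining block overlaps one of these, and no 4 of the listed blocks are pairwise disjoint, so 3 is the maximum.

3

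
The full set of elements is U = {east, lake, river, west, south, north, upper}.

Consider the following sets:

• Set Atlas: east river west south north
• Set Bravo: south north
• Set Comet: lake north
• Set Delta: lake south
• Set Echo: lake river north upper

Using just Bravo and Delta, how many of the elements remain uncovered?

4

Union of Bravo, Delta = {lake, south, north}.
Not covered: east, river, west, upper — 4 elements.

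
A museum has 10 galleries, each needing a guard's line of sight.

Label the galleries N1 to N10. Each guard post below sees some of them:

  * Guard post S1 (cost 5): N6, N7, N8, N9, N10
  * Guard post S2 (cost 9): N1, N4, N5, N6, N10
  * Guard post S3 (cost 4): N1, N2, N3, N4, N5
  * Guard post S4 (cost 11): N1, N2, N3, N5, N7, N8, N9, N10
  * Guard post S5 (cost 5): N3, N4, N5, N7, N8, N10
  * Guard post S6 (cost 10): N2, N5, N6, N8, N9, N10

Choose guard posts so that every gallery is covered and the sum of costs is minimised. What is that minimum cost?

S1, S3 together cover every gallery (S1 ∪ S3 = {N1, N2, N3, N4, N5, N6, N7, N8, N9, N10}); total cost 5 + 4 = 9.
No covering selection has total cost below 9.

9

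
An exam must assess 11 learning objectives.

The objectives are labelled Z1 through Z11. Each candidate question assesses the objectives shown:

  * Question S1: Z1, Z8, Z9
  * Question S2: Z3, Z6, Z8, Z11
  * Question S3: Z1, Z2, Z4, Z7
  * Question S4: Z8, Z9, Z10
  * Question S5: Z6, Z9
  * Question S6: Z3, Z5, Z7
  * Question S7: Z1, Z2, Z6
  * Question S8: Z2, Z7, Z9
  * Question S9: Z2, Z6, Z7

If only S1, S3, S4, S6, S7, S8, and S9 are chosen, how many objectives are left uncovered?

Union of S1, S3, S4, S6, S7, S8, S9 = {Z1, Z2, Z3, Z4, Z5, Z6, Z7, Z8, Z9, Z10}.
Not covered: Z11 — 1 objective.

1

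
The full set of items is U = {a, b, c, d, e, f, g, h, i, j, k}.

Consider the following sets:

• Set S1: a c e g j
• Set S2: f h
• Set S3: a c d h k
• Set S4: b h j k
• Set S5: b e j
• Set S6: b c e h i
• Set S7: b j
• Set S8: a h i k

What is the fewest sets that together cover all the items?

4

Take {S1, S2, S3, S6}. Their union is {a, b, c, d, e, f, g, h, i, j, k}, which is all 11 items.
No 3 of the 8 sets cover everything (all 56 combinations miss at least one item), so 4 is optimal.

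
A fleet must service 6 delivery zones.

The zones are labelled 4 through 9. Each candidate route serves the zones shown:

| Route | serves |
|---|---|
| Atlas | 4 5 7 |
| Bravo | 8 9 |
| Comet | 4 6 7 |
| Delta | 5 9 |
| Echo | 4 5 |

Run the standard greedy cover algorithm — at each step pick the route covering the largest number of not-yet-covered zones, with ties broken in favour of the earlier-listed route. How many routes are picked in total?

Greedy: pick Atlas (covers 3 new) → pick Bravo (covers 2 new) → pick Comet (covers 1 new). Total picks: 3.

3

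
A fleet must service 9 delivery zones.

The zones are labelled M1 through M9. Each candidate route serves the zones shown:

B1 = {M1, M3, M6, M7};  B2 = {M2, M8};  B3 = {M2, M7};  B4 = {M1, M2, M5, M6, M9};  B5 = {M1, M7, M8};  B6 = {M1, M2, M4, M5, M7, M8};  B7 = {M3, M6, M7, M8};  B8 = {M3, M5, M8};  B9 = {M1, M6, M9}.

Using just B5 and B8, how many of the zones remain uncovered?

Union of B5, B8 = {M1, M3, M5, M7, M8}.
Not covered: M2, M4, M6, M9 — 4 zones.

4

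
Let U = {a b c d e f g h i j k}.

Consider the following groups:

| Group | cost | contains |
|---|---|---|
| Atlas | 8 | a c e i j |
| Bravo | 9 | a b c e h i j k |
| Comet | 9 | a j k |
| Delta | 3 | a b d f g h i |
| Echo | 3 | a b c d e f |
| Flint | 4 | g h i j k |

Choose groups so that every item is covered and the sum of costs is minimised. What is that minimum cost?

7

Echo, Flint together cover every item (Echo ∪ Flint = {a, b, c, d, e, f, g, h, i, j, k}); total cost 3 + 4 = 7.
The greedy pick Delta, Echo, Flint costs 10; no covering selection beats 7.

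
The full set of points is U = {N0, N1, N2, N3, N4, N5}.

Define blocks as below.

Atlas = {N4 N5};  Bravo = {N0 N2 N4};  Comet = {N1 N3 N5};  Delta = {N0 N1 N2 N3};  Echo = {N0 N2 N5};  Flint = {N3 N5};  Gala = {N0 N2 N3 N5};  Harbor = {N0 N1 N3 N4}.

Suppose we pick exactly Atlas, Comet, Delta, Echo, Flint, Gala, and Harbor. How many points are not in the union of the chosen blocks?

0

Union of Atlas, Comet, Delta, Echo, Flint, Gala, Harbor = {N0, N1, N2, N3, N4, N5} — that's every point, so 0 are uncovered.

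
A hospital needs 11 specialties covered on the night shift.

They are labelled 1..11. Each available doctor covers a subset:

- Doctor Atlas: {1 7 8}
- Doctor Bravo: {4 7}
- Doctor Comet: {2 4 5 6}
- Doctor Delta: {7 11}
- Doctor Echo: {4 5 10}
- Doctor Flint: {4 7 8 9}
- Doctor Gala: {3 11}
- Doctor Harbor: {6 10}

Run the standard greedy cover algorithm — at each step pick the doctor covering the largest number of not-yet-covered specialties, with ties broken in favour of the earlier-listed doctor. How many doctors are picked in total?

Greedy: pick Comet (covers 4 new) → pick Atlas (covers 3 new) → pick Gala (covers 2 new) → pick Echo (covers 1 new) → pick Flint (covers 1 new). Total picks: 5.

5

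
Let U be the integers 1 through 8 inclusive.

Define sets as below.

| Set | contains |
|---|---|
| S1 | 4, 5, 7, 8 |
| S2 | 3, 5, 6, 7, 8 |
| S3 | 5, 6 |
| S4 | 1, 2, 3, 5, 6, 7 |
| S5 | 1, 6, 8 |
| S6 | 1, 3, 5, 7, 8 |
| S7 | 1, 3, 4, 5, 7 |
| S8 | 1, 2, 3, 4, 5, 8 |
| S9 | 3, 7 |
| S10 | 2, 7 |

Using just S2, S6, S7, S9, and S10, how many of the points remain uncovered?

Union of S2, S6, S7, S9, S10 = {1, 2, 3, 4, 5, 6, 7, 8} — that's every point, so 0 are uncovered.

0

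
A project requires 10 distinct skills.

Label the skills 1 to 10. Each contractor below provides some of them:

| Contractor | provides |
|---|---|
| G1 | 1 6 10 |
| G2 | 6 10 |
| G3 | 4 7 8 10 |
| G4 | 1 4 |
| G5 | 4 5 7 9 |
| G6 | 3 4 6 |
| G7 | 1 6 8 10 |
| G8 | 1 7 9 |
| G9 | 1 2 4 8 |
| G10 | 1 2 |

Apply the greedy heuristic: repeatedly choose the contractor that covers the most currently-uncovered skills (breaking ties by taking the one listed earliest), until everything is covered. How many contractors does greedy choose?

Greedy: pick G3 (covers 4 new) → pick G1 (covers 2 new) → pick G5 (covers 2 new) → pick G6 (covers 1 new) → pick G9 (covers 1 new). Total picks: 5.
(The true minimum cover uses only 4 contractors, so greedy is not optimal here.)

5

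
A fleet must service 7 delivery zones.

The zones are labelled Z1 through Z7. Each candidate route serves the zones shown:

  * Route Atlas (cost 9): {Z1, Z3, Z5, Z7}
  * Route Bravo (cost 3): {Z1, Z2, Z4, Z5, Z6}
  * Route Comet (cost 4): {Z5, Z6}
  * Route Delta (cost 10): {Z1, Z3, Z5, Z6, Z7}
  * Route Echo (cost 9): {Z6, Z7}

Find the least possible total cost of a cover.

12

Atlas, Bravo together cover every zone (Atlas ∪ Bravo = {Z1, Z2, Z3, Z4, Z5, Z6, Z7}); total cost 9 + 3 = 12.
No covering selection has total cost below 12.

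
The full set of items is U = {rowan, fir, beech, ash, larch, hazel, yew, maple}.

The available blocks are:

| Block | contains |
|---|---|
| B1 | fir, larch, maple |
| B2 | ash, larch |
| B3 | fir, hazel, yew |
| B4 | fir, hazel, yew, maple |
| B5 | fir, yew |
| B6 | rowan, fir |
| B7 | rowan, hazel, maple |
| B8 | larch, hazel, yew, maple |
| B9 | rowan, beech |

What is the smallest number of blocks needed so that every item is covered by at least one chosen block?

3

B2 and B4 and B9 together: B2 ∪ B4 ∪ B9 = {rowan, fir, beech, ash, larch, hazel, yew, maple} — every item is covered.
Only B9 contains beech, so B9 is forced; the remaining 6 items need at least 2 more blocks (each remaining block adds at most 4) — so at least 3 blocks are needed, and 3 is optimal.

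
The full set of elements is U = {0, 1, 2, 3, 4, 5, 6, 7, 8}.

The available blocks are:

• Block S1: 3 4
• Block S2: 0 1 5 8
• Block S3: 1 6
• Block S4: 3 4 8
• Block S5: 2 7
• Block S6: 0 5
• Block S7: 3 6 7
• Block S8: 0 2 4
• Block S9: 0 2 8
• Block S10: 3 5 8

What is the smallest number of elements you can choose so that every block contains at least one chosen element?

H = {0, 1, 2, 3} meets every block (each contains at least one member of H), and |H| = 4.
The blocks S3, S4, S5, S6 are pairwise disjoint, so any hitting set needs a separate element for each — at least 4. Hence 4 is optimal.

4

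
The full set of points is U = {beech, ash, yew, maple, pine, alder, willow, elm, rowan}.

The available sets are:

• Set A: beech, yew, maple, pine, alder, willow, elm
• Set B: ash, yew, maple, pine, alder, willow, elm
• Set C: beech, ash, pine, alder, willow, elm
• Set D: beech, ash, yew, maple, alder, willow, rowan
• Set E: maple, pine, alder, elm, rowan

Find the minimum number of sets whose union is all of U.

D and E cover everything between them: the union {beech, ash, yew, maple, pine, alder, willow, elm, rowan} is all of U.
No single set has all 9 points (the largest, A, has 7), so 2 is optimal.

2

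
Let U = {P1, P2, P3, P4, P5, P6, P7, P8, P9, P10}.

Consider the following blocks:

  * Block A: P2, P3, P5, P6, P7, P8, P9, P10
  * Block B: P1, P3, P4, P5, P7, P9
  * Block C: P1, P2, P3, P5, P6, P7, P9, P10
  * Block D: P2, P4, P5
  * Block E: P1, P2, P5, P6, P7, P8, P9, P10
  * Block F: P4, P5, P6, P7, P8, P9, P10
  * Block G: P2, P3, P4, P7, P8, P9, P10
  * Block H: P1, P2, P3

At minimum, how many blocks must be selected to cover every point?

A and B together: A ∪ B = {P1, P2, P3, P4, P5, P6, P7, P8, P9, P10} — every point is covered.
No single block has all 10 points (the largest, A, has 8), so 2 is optimal.

2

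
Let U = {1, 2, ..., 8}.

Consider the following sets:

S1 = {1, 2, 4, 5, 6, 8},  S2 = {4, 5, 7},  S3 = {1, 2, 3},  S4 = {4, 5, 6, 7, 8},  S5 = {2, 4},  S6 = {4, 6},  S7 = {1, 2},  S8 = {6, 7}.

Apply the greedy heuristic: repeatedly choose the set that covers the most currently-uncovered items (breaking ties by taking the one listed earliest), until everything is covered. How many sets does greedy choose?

3

Greedy: pick S1 (covers 6 new) → pick S2 (covers 1 new) → pick S3 (covers 1 new). Total picks: 3.
(The true minimum cover uses only 2 sets, so greedy is not optimal here.)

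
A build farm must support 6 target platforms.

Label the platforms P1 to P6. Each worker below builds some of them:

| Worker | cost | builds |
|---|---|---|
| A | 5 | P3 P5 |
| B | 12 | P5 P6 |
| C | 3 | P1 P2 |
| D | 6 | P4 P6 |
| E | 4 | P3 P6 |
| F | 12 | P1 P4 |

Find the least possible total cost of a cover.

A, C, D together cover every platform (A ∪ C ∪ D = {P1, P2, P3, P4, P5, P6}); total cost 5 + 3 + 6 = 14.
The greedy pick C, E, A, D costs 18; no covering selection beats 14.

14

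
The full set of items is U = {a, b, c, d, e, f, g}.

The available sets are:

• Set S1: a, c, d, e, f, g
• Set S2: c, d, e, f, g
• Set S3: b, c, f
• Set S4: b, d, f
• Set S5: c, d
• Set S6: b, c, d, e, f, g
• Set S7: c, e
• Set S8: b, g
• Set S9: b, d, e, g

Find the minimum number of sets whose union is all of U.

2

S1 and S9 cover everything between them: the union {a, b, c, d, e, f, g} is all of U.
No single set has all 7 items (the largest, S1, has 6), so 2 is optimal.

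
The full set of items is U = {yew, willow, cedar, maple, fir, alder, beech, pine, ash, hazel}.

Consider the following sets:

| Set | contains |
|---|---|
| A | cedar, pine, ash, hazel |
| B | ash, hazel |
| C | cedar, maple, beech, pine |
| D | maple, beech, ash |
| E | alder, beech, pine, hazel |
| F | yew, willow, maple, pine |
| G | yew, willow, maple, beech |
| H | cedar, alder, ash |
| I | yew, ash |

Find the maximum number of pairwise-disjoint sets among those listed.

2

F, H are pairwise disjoint (F={yew,willow,maple,pine}; H={cedar,alder,ash}).
Every remaining set overlaps one of these, and no 3 of the listed sets are pairwise disjoint, so 2 is the maximum.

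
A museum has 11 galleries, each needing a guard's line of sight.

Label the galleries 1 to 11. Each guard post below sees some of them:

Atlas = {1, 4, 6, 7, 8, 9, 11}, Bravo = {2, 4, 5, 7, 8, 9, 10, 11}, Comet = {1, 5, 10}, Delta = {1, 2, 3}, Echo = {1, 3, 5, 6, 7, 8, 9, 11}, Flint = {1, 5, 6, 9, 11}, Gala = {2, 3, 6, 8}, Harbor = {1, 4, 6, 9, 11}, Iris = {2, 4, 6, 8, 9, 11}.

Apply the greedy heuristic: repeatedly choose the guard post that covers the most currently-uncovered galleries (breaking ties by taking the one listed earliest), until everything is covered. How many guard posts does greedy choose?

2

Greedy: pick Bravo (covers 8 new) → pick Echo (covers 3 new). Total picks: 2.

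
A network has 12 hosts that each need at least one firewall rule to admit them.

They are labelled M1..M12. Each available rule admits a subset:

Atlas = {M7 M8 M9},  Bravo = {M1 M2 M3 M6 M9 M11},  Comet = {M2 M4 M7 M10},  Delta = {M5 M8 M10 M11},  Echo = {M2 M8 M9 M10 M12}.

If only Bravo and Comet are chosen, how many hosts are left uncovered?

3

Union of Bravo, Comet = {M1, M2, M3, M4, M6, M7, M9, M10, M11}.
Not covered: M5, M8, M12 — 3 hosts.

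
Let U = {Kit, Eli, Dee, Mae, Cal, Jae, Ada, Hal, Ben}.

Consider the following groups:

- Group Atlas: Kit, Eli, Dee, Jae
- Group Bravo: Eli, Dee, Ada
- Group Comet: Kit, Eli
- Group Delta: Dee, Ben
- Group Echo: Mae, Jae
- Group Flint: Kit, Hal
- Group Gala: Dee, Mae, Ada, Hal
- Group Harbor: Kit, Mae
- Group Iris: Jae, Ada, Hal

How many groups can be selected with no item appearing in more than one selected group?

Comet, Delta, Echo are pairwise disjoint (Comet={Kit,Eli}; Delta={Dee,Ben}; Echo={Mae,Jae}).
Every remaining group overlaps one of these, and no 4 of the listed groups are pairwise disjoint, so 3 is the maximum.

3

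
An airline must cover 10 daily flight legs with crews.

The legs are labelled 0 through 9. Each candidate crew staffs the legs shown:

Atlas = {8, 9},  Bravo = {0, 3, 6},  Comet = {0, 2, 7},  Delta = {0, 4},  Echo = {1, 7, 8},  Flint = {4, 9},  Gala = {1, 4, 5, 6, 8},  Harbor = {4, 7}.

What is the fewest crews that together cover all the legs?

4

Take {Bravo, Comet, Flint, Gala}. Their union is {0, 1, 2, 3, 4, 5, 6, 7, 8, 9}, which is all 10 legs.
No 3 of the 8 crews cover everything (all 56 combinations miss at least one leg), so 4 is optimal.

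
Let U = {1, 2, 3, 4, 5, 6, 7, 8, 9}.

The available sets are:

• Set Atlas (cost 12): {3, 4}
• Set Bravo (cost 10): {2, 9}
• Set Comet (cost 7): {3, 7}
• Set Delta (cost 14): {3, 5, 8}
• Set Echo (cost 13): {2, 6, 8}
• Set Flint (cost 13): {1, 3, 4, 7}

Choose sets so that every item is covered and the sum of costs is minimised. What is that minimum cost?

50

Bravo, Delta, Echo, Flint together cover every item (Bravo ∪ Delta ∪ Echo ∪ Flint = {1, 2, 3, 4, 5, 6, 7, 8, 9}); total cost 10 + 14 + 13 + 13 = 50.
No covering selection has total cost below 50.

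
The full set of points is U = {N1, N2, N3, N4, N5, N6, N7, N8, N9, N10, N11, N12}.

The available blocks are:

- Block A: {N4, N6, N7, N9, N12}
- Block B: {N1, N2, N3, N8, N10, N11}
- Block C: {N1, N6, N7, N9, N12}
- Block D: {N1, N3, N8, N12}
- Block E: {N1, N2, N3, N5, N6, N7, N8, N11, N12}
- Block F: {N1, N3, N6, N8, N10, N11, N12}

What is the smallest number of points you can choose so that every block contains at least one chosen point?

Take H = {N3, N7}. Each listed block contains at least one of these, so H is a hitting set of size 2.
The blocks A, B are pairwise disjoint, so any hitting set needs a separate point for each — at least 2. Hence 2 is optimal.

2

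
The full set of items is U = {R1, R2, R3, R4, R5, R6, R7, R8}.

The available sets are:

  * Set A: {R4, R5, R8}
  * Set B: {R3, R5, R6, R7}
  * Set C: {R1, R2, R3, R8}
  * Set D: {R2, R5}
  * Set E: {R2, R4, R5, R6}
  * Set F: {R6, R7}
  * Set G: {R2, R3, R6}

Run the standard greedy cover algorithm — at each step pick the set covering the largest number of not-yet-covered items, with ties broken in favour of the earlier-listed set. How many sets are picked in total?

3

Greedy: pick B (covers 4 new) → pick C (covers 3 new) → pick A (covers 1 new). Total picks: 3.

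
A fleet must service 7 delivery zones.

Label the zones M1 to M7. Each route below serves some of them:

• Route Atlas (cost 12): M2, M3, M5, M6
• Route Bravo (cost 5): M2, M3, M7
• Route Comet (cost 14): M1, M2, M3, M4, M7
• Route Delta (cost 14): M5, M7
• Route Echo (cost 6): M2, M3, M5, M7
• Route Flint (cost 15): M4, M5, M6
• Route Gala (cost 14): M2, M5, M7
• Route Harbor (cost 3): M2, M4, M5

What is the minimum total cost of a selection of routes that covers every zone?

Atlas, Comet together cover every zone (Atlas ∪ Comet = {M1, M2, M3, M4, M5, M6, M7}); total cost 12 + 14 = 26.
The greedy pick Harbor, Bravo, Atlas, Comet costs 34; no covering selection beats 26.

26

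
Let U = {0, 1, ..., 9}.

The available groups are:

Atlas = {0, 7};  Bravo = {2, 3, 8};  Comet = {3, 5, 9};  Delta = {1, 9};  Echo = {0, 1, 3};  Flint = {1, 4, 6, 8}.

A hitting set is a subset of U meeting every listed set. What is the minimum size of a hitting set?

3

The 3 elements {1, 3, 7} hit every group.
The groups Atlas, Comet, Flint are pairwise disjoint, so any hitting set needs a separate element for each — at least 3. Hence 3 is optimal.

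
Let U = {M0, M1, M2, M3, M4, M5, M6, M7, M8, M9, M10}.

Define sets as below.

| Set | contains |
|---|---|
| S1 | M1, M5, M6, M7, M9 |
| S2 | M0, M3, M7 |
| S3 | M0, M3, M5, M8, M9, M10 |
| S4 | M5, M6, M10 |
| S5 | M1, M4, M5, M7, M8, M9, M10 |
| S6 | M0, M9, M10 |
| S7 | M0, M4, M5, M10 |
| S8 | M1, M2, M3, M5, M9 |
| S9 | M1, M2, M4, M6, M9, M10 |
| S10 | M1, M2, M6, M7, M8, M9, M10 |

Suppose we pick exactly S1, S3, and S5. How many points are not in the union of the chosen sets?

1

Union of S1, S3, S5 = {M0, M1, M3, M4, M5, M6, M7, M8, M9, M10}.
Not covered: M2 — 1 point.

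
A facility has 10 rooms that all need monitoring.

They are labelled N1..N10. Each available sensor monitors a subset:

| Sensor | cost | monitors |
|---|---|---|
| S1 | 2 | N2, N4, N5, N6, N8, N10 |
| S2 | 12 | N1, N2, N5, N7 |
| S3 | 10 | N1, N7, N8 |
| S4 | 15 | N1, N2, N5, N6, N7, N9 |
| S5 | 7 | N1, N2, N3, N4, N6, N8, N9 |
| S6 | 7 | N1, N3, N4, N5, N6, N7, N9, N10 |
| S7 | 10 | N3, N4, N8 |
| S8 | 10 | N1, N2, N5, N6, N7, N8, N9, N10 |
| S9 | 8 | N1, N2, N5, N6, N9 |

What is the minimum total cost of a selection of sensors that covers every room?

S1, S6 together cover every room (S1 ∪ S6 = {N1, N2, N3, N4, N5, N6, N7, N8, N9, N10}); total cost 2 + 7 = 9.
No covering selection has total cost below 9.

9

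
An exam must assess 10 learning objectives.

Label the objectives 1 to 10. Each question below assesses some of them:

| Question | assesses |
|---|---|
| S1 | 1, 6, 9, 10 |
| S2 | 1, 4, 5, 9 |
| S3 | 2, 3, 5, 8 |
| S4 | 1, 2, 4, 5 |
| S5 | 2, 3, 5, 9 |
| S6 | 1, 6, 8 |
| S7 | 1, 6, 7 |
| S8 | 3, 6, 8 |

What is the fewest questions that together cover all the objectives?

S1 and S4 and S7 and S8 together: S1 ∪ S4 ∪ S7 ∪ S8 = {1, 2, 3, 4, 5, 6, 7, 8, 9, 10} — every objective is covered.
No 3 of the 8 questions cover everything (all 56 combinations miss at least one objective), so 4 is optimal.

4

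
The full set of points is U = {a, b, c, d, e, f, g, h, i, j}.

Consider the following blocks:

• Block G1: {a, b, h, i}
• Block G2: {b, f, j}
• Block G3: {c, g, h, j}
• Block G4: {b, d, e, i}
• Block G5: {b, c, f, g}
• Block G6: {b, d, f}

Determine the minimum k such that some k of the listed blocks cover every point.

4

G1 and G3 and G4 and G6 together: G1 ∪ G3 ∪ G4 ∪ G6 = {a, b, c, d, e, f, g, h, i, j} — every point is covered.
No 3 of the 6 blocks cover everything (all 20 combinations miss at least one point), so 4 is optimal.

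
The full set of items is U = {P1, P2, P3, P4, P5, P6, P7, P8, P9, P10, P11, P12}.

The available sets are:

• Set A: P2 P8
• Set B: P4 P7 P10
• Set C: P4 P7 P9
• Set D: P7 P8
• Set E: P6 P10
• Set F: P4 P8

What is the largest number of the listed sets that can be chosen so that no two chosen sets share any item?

A, C, E are pairwise disjoint (A={P2,P8}; C={P4,P7,P9}; E={P6,P10}).
Every remaining set overlaps one of these, and no 4 of the listed sets are pairwise disjoint, so 3 is the maximum.

3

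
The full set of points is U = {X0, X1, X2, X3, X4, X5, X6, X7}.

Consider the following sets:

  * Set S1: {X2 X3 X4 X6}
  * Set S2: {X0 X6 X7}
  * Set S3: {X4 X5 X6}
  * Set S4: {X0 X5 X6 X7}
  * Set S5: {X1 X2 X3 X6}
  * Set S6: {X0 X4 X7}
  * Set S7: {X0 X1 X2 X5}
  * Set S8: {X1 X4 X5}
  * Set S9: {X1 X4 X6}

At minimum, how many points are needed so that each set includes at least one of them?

3

The 3 points {X0, X3, X4} hit every set.
No choice of 2 points meets every set, so 3 is the minimum.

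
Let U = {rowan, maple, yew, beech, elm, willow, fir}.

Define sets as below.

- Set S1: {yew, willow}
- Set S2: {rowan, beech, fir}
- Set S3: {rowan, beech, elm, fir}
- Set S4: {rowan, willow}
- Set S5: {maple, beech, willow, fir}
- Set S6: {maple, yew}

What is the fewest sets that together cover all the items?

S3 and S4 and S6 together: S3 ∪ S4 ∪ S6 = {rowan, maple, yew, beech, elm, willow, fir} — every item is covered.
Only S3 contains elm, so S3 is forced; the remaining 3 items need at least 2 more sets (each remaining set adds at most 2) — so at least 3 sets are needed, and 3 is optimal.

3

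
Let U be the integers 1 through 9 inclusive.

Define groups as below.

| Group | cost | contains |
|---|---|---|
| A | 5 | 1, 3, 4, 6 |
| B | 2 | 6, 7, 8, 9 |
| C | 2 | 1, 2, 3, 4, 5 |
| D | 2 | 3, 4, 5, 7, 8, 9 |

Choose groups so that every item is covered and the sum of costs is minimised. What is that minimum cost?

4

B, C together cover every item (B ∪ C = {1, 2, 3, 4, 5, 6, 7, 8, 9}); total cost 2 + 2 = 4.
The greedy pick D, C, B costs 6; no covering selection beats 4.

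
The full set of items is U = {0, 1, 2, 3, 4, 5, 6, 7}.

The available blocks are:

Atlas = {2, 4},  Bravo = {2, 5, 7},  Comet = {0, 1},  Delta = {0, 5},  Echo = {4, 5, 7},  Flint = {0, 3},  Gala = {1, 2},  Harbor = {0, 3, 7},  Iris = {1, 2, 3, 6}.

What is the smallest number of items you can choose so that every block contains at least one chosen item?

3

H = {0, 2, 4} meets every block (each contains at least one member of H), and |H| = 3.
The blocks Echo, Flint, Gala are pairwise disjoint, so any hitting set needs a separate item for each — at least 3. Hence 3 is optimal.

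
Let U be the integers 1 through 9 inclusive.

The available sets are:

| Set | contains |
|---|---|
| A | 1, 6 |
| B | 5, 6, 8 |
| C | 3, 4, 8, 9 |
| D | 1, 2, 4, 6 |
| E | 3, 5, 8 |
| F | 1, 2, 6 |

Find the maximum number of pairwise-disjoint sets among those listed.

D, E are pairwise disjoint (D={1,2,4,6}; E={3,5,8}).
Every remaining set overlaps one of these, and no 3 of the listed sets are pairwise disjoint, so 2 is the maximum.

2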